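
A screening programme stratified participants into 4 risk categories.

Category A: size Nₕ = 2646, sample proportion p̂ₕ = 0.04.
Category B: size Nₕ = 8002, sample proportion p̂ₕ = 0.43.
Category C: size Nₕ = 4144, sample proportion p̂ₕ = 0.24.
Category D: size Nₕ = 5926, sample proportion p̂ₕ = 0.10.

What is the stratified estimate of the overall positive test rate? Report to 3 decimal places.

Wₕ = Nₕ/N with N = 20718: 0.1277, 0.3862, 0.2000, 0.2860.
p̂_st = 0.1277·0.04 + 0.3862·0.43 + 0.2000·0.24 + 0.2860·0.10 ≈ 0.24780... → 0.248.

0.248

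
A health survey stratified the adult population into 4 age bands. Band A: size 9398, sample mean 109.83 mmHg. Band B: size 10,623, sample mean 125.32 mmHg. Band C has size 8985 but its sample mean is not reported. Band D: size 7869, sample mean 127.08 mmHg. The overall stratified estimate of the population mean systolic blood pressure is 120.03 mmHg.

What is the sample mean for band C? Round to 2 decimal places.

Σ Nₕx̄ₕ = N·μ, so 8985·x̄_C = 36875·120.03 − (9398·109.83 + 10623·125.32 + 7869·127.08).
= 4426106.25 − 3363449.22 = 1062657.03.
x̄_C = 1062657.03 / 8985 = 118.2701... → 118.27.

118.27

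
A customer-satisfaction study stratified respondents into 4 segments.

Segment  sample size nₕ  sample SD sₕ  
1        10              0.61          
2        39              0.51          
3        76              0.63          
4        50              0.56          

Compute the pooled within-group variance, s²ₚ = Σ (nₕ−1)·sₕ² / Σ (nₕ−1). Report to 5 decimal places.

Degrees of freedom: 9 + 38 + 75 + 49 = 171.
Σ(nₕ−1)sₕ² = 9·0.3721 + 38·0.2601 + 75·0.3969 + 49·0.3136 = 58.3666.
s²ₚ = 58.3666 / 171 = 0.3413251... → 0.34133.

0.34133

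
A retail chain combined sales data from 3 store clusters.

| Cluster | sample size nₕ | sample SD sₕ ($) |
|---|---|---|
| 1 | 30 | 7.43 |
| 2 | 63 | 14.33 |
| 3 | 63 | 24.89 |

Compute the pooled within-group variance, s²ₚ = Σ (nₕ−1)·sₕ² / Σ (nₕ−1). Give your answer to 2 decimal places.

1: (30−1)·7.43² = 29·55.2049 = 1600.9421
2: (63−1)·14.33² = 62·205.3489 = 12731.6318
3: (63−1)·24.89² = 62·619.5121 = 38409.7502
Numerator = 52742.3241; denominator = Σ(nₕ−1) = 153.
s²ₚ = 52742.3241/153 = 344.7211... → 344.72.

344.72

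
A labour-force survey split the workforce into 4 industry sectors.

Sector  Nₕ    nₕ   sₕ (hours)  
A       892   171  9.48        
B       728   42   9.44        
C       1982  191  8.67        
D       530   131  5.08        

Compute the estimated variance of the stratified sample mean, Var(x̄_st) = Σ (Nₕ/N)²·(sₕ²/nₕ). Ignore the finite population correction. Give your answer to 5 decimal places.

N = 4132; Wₕ = Nₕ/N.
sector A: (892/4132)²·9.48²/171 = 0.02449230
sector B: (728/4132)²·9.44²/42 = 0.06586229
sector C: (1982/4132)²·8.67²/191 = 0.09055064
sector D: (530/4132)²·5.08²/131 = 0.00324106
Sum = 0.18414629 → 0.18415.

0.18415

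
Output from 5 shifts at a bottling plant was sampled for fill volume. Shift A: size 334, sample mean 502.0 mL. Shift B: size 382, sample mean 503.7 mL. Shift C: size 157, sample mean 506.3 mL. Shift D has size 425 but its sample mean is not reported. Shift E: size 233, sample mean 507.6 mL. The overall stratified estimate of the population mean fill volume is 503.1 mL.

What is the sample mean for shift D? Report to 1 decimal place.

N = 334 + 382 + 157 + 425 + 233 = 1531.
Overall total = μ·N = 503.1·1531 = 770246.1.
Subtract the known strata: 334·502.0 + 382·503.7 + 157·506.3 + 233·507.6 = 557841.3.
Remaining total for shift D: 770246.1 − 557841.3 = 212404.8.
Divide by its size: 212404.8 / 425 = 499.776 → 499.8.

499.8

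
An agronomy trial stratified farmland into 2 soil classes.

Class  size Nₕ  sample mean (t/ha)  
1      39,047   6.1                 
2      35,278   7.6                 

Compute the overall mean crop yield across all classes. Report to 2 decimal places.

6.81

N = 39047 + 35278 = 74325.
Overall mean = Σ (Nₕ/N)·x̄ₕ — weight by population share, not a simple average.
Σ Nₕx̄ₕ = 39047·6.1 + 35278·7.6 = 238186.7 + 268112.8 = 506299.5.
Divide by N: 506299.5 / 74325 = 6.8120... → 6.81.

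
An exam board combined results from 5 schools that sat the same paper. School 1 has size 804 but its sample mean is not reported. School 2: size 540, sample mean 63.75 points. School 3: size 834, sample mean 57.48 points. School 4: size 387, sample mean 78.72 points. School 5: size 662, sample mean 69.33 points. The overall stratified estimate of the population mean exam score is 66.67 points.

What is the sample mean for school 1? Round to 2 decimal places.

N = 804 + 540 + 834 + 387 + 662 = 3227.
Overall total = μ·N = 66.67·3227 = 215144.09.
Subtract the known strata: 540·63.75 + 834·57.48 + 387·78.72 + 662·69.33 = 158724.42.
Remaining total for school 1: 215144.09 − 158724.42 = 56419.67.
Divide by its size: 56419.67 / 804 = 70.1737... → 70.17.

70.17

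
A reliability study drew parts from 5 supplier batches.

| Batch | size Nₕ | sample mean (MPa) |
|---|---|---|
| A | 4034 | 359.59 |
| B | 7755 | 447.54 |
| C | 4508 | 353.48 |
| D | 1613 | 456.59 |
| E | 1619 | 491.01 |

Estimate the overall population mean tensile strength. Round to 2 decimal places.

412.01

N = 19529; weights Wₕ = Nₕ/N = (0.2066, 0.3971, 0.2308, 0.0826, 0.0829).
x̄_st = Σ Wₕ·x̄ₕ = 0.2066·359.59 + 0.3971·447.54 + 0.2308·353.48 + 0.0826·456.59 + 0.0829·491.01 ≈ 412.0114...
→ 412.01.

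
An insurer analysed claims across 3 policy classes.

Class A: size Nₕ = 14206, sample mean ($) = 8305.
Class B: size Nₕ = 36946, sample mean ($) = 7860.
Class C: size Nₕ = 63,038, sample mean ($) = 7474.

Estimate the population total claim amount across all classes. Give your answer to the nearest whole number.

Estimate total by summing Nₕ·x̄ₕ over strata.
14206·8305 + 36946·7860 + 63038·7474 = 117980830 + 290395560 + 471146012 = 879522402.

879522402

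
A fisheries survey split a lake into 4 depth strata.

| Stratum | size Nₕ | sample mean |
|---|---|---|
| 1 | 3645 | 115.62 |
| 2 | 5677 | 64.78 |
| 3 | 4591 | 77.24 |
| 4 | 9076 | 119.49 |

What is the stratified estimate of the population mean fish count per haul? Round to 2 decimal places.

x̄_st = (Σ Nₕx̄ₕ) / (Σ Nₕ) = (3645·115.62 + 5677·64.78 + 4591·77.24 + 9076·119.49) / 22989
= 2228291.04 / 22989 = 96.9286... → 96.93.

96.93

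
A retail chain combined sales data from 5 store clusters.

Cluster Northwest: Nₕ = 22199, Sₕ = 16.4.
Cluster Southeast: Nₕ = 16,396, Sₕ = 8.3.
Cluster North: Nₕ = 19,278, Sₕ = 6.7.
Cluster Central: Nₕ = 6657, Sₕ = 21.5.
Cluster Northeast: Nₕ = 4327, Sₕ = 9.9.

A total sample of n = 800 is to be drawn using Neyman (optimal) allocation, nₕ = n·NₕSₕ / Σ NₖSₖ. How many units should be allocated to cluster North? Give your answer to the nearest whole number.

Σ NₕSₕ = 22199·16.4 + 16396·8.3 + 19278·6.7 + 6657·21.5 + 4327·9.9 = 815275.8.
Share for North: 129162.6/815275.8 = 0.15843.
n_North = 800 × 0.15843 = 126.742... → 127.

127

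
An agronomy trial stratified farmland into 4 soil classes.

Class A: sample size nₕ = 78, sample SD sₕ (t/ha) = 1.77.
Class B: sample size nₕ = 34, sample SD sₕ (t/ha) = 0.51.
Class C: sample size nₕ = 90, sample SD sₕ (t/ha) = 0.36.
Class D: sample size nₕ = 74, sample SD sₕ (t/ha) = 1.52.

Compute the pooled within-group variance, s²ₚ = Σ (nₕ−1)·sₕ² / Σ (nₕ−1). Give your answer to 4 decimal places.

A: (78−1)·1.77² = 77·3.1329 = 241.2333
B: (34−1)·0.51² = 33·0.2601 = 8.5833
C: (90−1)·0.36² = 89·0.1296 = 11.5344
D: (74−1)·1.52² = 73·2.3104 = 168.6592
Numerator = 430.0102; denominator = Σ(nₕ−1) = 272.
s²ₚ = 430.0102/272 = 1.580920... → 1.5809.

1.5809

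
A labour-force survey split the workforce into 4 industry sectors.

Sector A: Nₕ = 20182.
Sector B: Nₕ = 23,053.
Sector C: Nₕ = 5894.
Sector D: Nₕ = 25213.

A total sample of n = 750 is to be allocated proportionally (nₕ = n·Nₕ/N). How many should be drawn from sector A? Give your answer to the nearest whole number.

204

Share of sector A = 20182/74342 = 0.27148.
Allocate 750 × 0.27148 = 203.606... → 204.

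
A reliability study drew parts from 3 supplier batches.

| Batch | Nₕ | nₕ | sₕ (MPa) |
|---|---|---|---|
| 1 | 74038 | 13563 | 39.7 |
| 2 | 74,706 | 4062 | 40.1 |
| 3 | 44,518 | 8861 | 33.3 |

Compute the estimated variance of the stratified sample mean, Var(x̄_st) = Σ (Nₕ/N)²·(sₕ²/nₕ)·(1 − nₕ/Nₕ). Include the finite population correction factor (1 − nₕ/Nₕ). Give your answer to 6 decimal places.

N = 193262. Term for each stratum: Wₕ²sₕ²/nₕ·(1−nₕ/Nₕ).
Var(x̄_st) = 0.013930377 + 0.055935388 + 0.005318550 = 0.075184315 → 0.075184.

0.075184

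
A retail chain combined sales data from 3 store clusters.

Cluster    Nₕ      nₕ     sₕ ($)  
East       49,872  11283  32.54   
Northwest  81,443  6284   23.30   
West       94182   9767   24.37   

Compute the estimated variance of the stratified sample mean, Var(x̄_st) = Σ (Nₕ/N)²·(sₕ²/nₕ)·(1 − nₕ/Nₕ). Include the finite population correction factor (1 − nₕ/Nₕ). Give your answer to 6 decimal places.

N = 225497; Wₕ = Nₕ/N.
cluster East: (49872/225497)²·32.54²/11283·(1 − 11283/49872) = 0.003551806
cluster Northwest: (81443/225497)²·23.30²/6284·(1 − 6284/81443) = 0.010399893
cluster West: (94182/225497)²·24.37²/9767·(1 − 9767/94182) = 0.009507271
Sum = 0.023458971 → 0.023459.

0.023459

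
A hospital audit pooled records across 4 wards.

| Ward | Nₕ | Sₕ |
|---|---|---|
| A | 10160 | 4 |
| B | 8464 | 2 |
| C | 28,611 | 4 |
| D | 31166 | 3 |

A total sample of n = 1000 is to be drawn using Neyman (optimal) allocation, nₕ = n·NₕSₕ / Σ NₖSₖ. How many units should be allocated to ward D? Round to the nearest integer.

A: NₕSₕ = 10160·4 = 40640
B: NₕSₕ = 8464·2 = 16928
C: NₕSₕ = 28611·4 = 114444
D: NₕSₕ = 31166·3 = 93498
Σ NₕSₕ = 265510.
n_D = 1000·93498/265510 = 352.145... → 352.

352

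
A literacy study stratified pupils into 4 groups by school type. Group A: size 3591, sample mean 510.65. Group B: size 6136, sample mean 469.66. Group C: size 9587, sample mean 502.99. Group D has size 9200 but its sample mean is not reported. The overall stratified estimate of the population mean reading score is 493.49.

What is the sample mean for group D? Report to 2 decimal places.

Σ Nₕx̄ₕ = N·μ, so 9200·x̄_D = 28514·493.49 − (3591·510.65 + 6136·469.66 + 9587·502.99).
= 14071373.86 − 9537743.04 = 4533630.82.
x̄_D = 4533630.82 / 9200 = 492.7860... → 492.79.

492.79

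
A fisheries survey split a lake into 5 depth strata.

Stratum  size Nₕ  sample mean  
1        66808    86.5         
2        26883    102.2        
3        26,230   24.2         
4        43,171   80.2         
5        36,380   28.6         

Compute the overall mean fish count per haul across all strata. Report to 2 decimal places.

68.50

x̄_st = (Σ Nₕx̄ₕ) / (Σ Nₕ) = (66808·86.5 + 26883·102.2 + 26230·24.2 + 43171·80.2 + 36380·28.6) / 199472
= 13663882.8 / 199472 = 68.5003... → 68.50.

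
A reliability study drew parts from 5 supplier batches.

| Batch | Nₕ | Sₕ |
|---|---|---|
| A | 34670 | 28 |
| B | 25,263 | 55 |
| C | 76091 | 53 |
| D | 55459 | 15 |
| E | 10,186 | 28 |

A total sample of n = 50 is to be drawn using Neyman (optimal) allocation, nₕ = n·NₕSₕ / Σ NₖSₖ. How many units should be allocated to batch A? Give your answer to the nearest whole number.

6

A: NₕSₕ = 34670·28 = 970760
B: NₕSₕ = 25263·55 = 1389465
C: NₕSₕ = 76091·53 = 4032823
D: NₕSₕ = 55459·15 = 831885
E: NₕSₕ = 10186·28 = 285208
Σ NₕSₕ = 7510141.
n_A = 50·970760/7510141 = 6.463... → 6.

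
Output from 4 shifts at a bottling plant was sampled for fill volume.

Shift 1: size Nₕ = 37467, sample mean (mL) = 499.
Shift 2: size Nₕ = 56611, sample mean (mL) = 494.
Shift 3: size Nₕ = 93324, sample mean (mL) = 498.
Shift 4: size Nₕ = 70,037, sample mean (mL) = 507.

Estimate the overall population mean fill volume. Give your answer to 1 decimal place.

499.7

x̄_st = (Σ Nₕx̄ₕ) / (Σ Nₕ) = (37467·499 + 56611·494 + 93324·498 + 70037·507) / 257439
= 128645978 / 257439 = 499.714... → 499.7.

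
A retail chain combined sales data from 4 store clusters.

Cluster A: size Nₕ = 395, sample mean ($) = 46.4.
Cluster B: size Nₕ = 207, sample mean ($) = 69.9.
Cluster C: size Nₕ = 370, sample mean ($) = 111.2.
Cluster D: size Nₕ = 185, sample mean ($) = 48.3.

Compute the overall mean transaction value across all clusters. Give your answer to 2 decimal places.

N = 395 + 207 + 370 + 185 = 1157.
The stratified mean weights each stratum mean by its population share Nₕ/N.
Σ Nₕx̄ₕ = 395·46.4 + 207·69.9 + 370·111.2 + 185·48.3 = 18328 + 14469.3 + 41144 + 8935.5 = 82876.8.
Divide by N: 82876.8 / 1157 = 71.6308... → 71.63.

71.63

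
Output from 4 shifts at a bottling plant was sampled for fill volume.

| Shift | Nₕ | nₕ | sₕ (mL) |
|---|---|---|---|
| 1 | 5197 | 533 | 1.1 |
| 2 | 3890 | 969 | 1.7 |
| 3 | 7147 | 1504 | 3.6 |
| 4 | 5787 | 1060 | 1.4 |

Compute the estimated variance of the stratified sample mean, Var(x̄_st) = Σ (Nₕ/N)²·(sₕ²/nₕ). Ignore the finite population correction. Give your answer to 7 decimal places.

N = 22021. Term for each stratum: Wₕ²sₕ²/nₕ.
Var(x̄_st) = 0.0001264415 + 0.0000930677 + 0.0009076756 + 0.0001276977 = 0.0012548825 → 0.0012549.

0.0012549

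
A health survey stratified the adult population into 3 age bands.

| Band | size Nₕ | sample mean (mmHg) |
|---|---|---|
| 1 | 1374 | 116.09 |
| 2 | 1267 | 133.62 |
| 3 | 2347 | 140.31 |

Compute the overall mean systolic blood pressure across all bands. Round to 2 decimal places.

131.94

x̄_st = (Σ Nₕx̄ₕ) / (Σ Nₕ) = (1374·116.09 + 1267·133.62 + 2347·140.31) / 4988
= 658111.77 / 4988 = 131.9390... → 131.94.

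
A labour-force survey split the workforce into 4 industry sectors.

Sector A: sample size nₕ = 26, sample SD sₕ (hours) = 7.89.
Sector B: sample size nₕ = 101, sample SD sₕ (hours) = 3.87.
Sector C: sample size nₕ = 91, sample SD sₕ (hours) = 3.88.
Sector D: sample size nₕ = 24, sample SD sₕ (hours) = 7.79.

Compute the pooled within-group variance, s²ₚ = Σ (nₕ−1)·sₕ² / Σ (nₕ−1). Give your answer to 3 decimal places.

24.389

Degrees of freedom: 25 + 100 + 90 + 23 = 238.
Σ(nₕ−1)sₕ² = 25·62.2521 + 100·14.9769 + 90·15.0544 + 23·60.6841 = 5804.6228.
s²ₚ = 5804.6228 / 238 = 24.38917... → 24.389.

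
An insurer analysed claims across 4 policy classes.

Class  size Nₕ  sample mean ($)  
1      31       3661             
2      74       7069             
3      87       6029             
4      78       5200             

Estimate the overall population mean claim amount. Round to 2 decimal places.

N = 31 + 74 + 87 + 78 = 270.
Weight each subgroup mean by Nₕ/N and sum.
Σ Nₕx̄ₕ = 31·3661 + 74·7069 + 87·6029 + 78·5200 = 113491 + 523106 + 524523 + 405600 = 1566720.
Divide by N: 1566720 / 270 = 5802.6667... → 5802.67.

5802.67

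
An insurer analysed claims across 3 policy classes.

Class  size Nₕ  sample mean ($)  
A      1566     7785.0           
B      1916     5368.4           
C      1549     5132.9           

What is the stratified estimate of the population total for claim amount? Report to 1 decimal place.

Population total = Σ Nₕ·x̄ₕ (each stratum's size times its mean).
1566·7785.0 + 1916·5368.4 + 1549·5132.9 = 12191310 + 10285854.4 + 7950862.1 = 30428026.5.

30428026.5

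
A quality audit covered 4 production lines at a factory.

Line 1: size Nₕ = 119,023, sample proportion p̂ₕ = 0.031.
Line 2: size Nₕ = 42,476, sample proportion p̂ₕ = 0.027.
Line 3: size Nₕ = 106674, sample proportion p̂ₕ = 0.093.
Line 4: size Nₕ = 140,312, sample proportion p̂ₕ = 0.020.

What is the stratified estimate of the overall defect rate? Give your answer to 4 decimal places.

N = 119023 + 42476 + 106674 + 140312 = 408485.
Overall proportion = Σ (Nₕ/N)·p̂ₕ.
Σ Nₕp̂ₕ = 3689.713 + 1146.852 + 9920.682 + 2806.24 = 17563.487.
17563.487 / 408485 = 0.042997... → 0.0430.

0.0430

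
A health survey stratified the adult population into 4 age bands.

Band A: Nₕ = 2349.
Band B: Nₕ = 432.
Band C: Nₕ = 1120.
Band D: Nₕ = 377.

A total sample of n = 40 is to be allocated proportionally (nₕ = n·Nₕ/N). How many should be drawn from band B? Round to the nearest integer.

N = 2349 + 432 + 1120 + 377 = 4278.
n_B = 40·432/4278 = 4.039... → 4.

4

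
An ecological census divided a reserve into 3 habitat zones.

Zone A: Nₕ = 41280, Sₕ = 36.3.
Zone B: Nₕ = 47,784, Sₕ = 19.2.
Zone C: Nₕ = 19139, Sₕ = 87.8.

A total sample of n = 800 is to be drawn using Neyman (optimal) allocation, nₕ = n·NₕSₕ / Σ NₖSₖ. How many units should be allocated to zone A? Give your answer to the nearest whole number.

Σ NₕSₕ = 41280·36.3 + 47784·19.2 + 19139·87.8 = 4096321.
Share for A: 1498464/4096321 = 0.36581.
n_A = 800 × 0.36581 = 292.646... → 293.

293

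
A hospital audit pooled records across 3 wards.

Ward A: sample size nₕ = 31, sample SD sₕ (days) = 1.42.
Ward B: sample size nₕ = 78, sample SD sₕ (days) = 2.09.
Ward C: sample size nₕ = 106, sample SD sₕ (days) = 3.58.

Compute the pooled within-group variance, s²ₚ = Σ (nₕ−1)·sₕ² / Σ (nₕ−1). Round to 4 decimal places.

8.2196

A: (31−1)·1.42² = 30·2.0164 = 60.492
B: (78−1)·2.09² = 77·4.3681 = 336.3437
C: (106−1)·3.58² = 105·12.8164 = 1345.722
Numerator = 1742.5577; denominator = Σ(nₕ−1) = 212.
s²ₚ = 1742.5577/212 = 8.219612... → 8.2196.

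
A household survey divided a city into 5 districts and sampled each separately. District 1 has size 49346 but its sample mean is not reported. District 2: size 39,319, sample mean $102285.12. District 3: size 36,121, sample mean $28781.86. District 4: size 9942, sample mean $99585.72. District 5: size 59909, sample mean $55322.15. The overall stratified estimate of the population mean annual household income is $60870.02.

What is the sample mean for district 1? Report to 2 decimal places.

50293.92

Σ Nₕx̄ₕ = N·μ, so 49346·x̄_1 = 194637·60870.02 − (39319·102285.12 + 36121·28781.86 + 9942·99585.72 + 59909·55322.15).
= 11847558082.74 − 9365754110.93 = 2481803971.81.
x̄_1 = 2481803971.81 / 49346 = 50293.9240... → 50293.92.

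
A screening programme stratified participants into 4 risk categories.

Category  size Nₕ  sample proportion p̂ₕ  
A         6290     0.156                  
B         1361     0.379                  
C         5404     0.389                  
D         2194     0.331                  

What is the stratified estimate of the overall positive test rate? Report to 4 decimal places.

N = 6290 + 1361 + 5404 + 2194 = 15249.
Overall proportion = Σ (Nₕ/N)·p̂ₕ.
Σ Nₕp̂ₕ = 981.24 + 515.819 + 2102.156 + 726.214 = 4325.429.
4325.429 / 15249 = 0.283653... → 0.2837.

0.2837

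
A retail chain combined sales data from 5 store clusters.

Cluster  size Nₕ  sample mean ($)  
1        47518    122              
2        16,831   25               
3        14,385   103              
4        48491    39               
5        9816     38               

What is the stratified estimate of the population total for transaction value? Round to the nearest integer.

9963783

1: 47518·122 = 5797196
2: 16831·25 = 420775
3: 14385·103 = 1481655
4: 48491·39 = 1891149
5: 9816·38 = 373008
τ̂ = Σ Nₕx̄ₕ = 9963783.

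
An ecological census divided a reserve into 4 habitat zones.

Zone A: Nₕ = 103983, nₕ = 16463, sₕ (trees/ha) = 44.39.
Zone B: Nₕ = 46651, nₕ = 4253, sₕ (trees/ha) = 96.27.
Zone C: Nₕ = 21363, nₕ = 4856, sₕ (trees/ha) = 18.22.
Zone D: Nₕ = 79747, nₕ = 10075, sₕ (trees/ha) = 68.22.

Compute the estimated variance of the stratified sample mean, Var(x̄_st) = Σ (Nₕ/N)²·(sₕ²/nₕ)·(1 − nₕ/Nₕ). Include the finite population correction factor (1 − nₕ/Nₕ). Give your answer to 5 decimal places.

N = 251744; Wₕ = Nₕ/N.
zone A: (103983/251744)²·44.39²/16463·(1 − 16463/103983) = 0.01718750
zone B: (46651/251744)²·96.27²/4253·(1 − 4253/46651) = 0.06801029
zone C: (21363/251744)²·18.22²/4856·(1 − 4856/21363) = 0.00038039
zone D: (79747/251744)²·68.22²/10075·(1 − 10075/79747) = 0.04049792
Sum = 0.12607610 → 0.12608.

0.12608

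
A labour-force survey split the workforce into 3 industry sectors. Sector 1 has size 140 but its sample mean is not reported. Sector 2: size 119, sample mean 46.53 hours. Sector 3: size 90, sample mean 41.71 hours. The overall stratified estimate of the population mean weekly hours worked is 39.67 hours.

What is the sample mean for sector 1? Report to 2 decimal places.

32.53

Σ Nₕx̄ₕ = N·μ, so 140·x̄_1 = 349·39.67 − (119·46.53 + 90·41.71).
= 13844.83 − 9290.97 = 4553.86.
x̄_1 = 4553.86 / 140 = 32.5276... → 32.53.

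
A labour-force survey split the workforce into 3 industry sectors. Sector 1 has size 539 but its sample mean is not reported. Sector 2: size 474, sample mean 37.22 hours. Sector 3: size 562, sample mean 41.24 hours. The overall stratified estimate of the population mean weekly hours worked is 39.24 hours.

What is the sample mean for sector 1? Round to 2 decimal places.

N = 539 + 474 + 562 = 1575.
Overall total = μ·N = 39.24·1575 = 61803.
Subtract the known strata: 474·37.22 + 562·41.24 = 40819.16.
Remaining total for sector 1: 61803 − 40819.16 = 20983.84.
Divide by its size: 20983.84 / 539 = 38.9311... → 38.93.

38.93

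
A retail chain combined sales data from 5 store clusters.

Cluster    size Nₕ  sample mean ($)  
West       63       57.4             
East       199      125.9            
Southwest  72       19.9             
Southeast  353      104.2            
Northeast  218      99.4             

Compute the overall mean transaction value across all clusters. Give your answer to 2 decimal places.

97.85

N = 905; weights Wₕ = Nₕ/N = (0.0696, 0.2199, 0.0796, 0.3901, 0.2409).
x̄_st = Σ Wₕ·x̄ₕ = 0.0696·57.4 + 0.2199·125.9 + 0.0796·19.9 + 0.3901·104.2 + 0.2409·99.4 ≈ 97.8507...
→ 97.85.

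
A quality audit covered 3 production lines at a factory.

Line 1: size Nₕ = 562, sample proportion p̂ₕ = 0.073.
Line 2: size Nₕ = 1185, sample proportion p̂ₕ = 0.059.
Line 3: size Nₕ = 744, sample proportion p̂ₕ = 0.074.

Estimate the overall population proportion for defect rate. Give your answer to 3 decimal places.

Wₕ = Nₕ/N with N = 2491: 0.2256, 0.4757, 0.2987.
p̂_st = 0.2256·0.073 + 0.4757·0.059 + 0.2987·0.074 ≈ 0.06664... → 0.067.

0.067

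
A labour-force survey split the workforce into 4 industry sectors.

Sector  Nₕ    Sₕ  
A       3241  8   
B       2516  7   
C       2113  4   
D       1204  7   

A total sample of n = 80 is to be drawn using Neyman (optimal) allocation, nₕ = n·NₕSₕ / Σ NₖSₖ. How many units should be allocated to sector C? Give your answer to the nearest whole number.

11

A: NₕSₕ = 3241·8 = 25928
B: NₕSₕ = 2516·7 = 17612
C: NₕSₕ = 2113·4 = 8452
D: NₕSₕ = 1204·7 = 8428
Σ NₕSₕ = 60420.
n_C = 80·8452/60420 = 11.191... → 11.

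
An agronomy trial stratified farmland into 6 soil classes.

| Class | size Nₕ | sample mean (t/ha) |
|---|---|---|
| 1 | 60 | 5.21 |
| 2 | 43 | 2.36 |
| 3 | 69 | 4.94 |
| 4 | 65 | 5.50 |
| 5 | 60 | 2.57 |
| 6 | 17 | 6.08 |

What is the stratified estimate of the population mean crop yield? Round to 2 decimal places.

N = 314; weights Wₕ = Nₕ/N = (0.1911, 0.1369, 0.2197, 0.2070, 0.1911, 0.0541).
x̄_st = Σ Wₕ·x̄ₕ = 0.1911·5.21 + 0.1369·2.36 + 0.2197·4.94 + 0.2070·5.50 + 0.1911·2.57 + 0.0541·6.08 ≈ 4.3631...
→ 4.36.

4.36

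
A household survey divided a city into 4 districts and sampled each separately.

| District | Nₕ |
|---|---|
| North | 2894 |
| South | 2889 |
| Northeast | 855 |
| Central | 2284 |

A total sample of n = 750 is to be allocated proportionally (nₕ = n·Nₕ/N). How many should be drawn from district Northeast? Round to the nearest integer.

Share of district Northeast = 855/8922 = 0.09583.
Allocate 750 × 0.09583 = 71.873... → 72.

72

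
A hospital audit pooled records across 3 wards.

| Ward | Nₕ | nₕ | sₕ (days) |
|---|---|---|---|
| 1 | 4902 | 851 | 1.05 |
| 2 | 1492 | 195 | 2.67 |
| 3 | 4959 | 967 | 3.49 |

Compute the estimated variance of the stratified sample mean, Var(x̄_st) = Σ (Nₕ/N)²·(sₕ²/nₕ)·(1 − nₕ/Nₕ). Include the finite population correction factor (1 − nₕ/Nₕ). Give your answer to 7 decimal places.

0.0026831

N = 11353; Wₕ = Nₕ/N.
ward 1: (4902/11353)²·1.05²/851·(1 − 851/4902) = 0.0001996013
ward 2: (1492/11353)²·2.67²/195·(1 − 195/1492) = 0.0005488775
ward 3: (4959/11353)²·3.49²/967·(1 − 967/4959) = 0.0019345847
Sum = 0.0026830635 → 0.0026831.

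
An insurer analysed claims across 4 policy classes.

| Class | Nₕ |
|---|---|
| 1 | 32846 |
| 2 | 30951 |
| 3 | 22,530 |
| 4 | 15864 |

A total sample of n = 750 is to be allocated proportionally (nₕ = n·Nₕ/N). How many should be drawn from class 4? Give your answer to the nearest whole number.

Share of class 4 = 15864/102191 = 0.15524.
Allocate 750 × 0.15524 = 116.429... → 116.

116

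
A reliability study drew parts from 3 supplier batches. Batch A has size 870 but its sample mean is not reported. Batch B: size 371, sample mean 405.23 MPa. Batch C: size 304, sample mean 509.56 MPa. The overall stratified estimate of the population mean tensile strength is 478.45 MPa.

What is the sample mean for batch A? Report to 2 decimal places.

N = 870 + 371 + 304 = 1545.
Overall total = μ·N = 478.45·1545 = 739205.25.
Subtract the known strata: 371·405.23 + 304·509.56 = 305246.57.
Remaining total for batch A: 739205.25 − 305246.57 = 433958.68.
Divide by its size: 433958.68 / 870 = 498.8031... → 498.80.

498.80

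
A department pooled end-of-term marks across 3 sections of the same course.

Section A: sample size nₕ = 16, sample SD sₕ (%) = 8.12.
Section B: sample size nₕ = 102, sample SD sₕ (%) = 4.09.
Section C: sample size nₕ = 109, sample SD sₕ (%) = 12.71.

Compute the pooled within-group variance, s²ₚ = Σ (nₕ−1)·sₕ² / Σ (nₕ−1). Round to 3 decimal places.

A: (16−1)·8.12² = 15·65.9344 = 989.016
B: (102−1)·4.09² = 101·16.7281 = 1689.5381
C: (109−1)·12.71² = 108·161.5441 = 17446.7628
Numerator = 20125.3169; denominator = Σ(nₕ−1) = 224.
s²ₚ = 20125.3169/224 = 89.84516... → 89.845.

89.845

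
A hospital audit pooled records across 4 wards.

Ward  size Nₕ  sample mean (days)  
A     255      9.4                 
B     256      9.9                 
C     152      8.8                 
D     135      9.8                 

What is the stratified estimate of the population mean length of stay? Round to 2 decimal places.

9.51

N = 798; weights Wₕ = Nₕ/N = (0.3195, 0.3208, 0.1905, 0.1692).
x̄_st = Σ Wₕ·x̄ₕ = 0.3195·9.4 + 0.3208·9.9 + 0.1905·8.8 + 0.1692·9.8 ≈ 9.5138...
→ 9.51.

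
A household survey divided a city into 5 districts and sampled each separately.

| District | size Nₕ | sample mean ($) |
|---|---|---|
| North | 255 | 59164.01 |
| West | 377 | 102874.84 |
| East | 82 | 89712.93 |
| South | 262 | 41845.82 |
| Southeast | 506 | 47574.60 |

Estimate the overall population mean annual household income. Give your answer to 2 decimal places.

N = 255 + 377 + 82 + 262 + 506 = 1482.
Overall mean = Σ (Nₕ/N)·x̄ₕ — weight by population share, not a simple average.
Σ Nₕx̄ₕ = 255·59164.01 + 377·102874.84 + 82·89712.93 + 262·41845.82 + 506·47574.60 = 15086822.55 + 38783814.68 + 7356460.26 + 10963604.84 + 24072747.6 = 96263449.93.
Divide by N: 96263449.93 / 1482 = 64955.0944... → 64955.09.

64955.09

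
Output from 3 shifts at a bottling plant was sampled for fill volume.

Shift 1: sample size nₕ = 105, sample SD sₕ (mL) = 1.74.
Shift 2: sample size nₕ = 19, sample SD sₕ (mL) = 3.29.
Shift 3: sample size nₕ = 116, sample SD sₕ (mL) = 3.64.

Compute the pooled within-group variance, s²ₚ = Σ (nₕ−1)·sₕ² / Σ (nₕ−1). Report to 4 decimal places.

Degrees of freedom: 104 + 18 + 115 = 237.
Σ(nₕ−1)sₕ² = 104·3.0276 + 18·10.8241 + 115·13.2496 = 2033.4082.
s²ₚ = 2033.4082 / 237 = 8.579781... → 8.5798.

8.5798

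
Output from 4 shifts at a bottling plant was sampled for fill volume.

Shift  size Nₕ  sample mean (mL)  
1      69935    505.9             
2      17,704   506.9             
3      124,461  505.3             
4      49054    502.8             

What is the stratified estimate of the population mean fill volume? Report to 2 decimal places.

x̄_st = (Σ Nₕx̄ₕ) / (Σ Nₕ) = (69935·505.9 + 17704·506.9 + 124461·505.3 + 49054·502.8) / 261154
= 131908768.6 / 261154 = 505.0996... → 505.10.

505.10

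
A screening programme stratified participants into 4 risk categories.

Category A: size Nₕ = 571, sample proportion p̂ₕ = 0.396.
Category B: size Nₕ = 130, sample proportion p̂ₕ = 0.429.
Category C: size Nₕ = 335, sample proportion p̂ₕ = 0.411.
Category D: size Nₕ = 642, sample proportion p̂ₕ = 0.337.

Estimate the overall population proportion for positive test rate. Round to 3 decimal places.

N = 571 + 130 + 335 + 642 = 1678.
Overall proportion = Σ (Nₕ/N)·p̂ₕ.
Σ Nₕp̂ₕ = 226.116 + 55.77 + 137.685 + 216.354 = 635.925.
635.925 / 1678 = 0.37898... → 0.379.

0.379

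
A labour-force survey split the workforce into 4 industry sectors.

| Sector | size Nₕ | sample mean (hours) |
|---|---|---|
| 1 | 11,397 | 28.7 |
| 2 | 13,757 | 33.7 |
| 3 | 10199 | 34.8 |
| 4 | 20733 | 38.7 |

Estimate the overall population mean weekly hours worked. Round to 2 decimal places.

N = 56086; weights Wₕ = Nₕ/N = (0.2032, 0.2453, 0.1818, 0.3697).
x̄_st = Σ Wₕ·x̄ₕ = 0.2032·28.7 + 0.2453·33.7 + 0.1818·34.8 + 0.3697·38.7 ≈ 34.7323...
→ 34.73.

34.73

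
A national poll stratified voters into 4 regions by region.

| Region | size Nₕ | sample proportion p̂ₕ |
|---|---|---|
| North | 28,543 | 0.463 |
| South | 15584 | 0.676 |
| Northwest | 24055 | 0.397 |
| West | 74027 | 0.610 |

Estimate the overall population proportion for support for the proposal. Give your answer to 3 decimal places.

0.552

Wₕ = Nₕ/N with N = 142209: 0.2007, 0.1096, 0.1692, 0.5206.
p̂_st = 0.2007·0.463 + 0.1096·0.676 + 0.1692·0.397 + 0.5206·0.610 ≈ 0.55170... → 0.552.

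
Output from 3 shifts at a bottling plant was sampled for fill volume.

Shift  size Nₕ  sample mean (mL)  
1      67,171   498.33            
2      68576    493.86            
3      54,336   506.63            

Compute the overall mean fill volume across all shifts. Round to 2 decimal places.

499.09

N = 190083; weights Wₕ = Nₕ/N = (0.3534, 0.3608, 0.2859).
x̄_st = Σ Wₕ·x̄ₕ = 0.3534·498.33 + 0.3608·493.86 + 0.2859·506.63 ≈ 499.0900...
→ 499.09.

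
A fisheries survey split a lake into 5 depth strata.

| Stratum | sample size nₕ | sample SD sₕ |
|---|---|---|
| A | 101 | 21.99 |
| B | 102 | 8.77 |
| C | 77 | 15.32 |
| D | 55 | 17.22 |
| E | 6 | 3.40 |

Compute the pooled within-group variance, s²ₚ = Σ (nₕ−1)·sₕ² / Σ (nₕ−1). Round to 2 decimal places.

267.95

A: (101−1)·21.99² = 100·483.5601 = 48356.01
B: (102−1)·8.77² = 101·76.9129 = 7768.2029
C: (77−1)·15.32² = 76·234.7024 = 17837.3824
D: (55−1)·17.22² = 54·296.5284 = 16012.5336
E: (6−1)·3.40² = 5·11.56 = 57.8
Numerator = 90031.9289; denominator = Σ(nₕ−1) = 336.
s²ₚ = 90031.9289/336 = 267.9522... → 267.95.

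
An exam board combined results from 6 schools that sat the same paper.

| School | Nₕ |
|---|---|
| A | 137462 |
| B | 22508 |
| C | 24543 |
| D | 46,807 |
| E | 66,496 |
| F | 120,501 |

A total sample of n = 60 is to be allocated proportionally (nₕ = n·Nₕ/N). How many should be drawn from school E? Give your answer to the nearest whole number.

10

N = 137462 + 22508 + 24543 + 46807 + 66496 + 120501 = 418317.
n_E = 60·66496/418317 = 9.538... → 10.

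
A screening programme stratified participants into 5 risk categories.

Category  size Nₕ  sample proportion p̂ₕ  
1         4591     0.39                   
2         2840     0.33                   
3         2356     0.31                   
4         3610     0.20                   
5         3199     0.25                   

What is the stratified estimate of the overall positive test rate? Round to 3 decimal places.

Wₕ = Nₕ/N with N = 16596: 0.2766, 0.1711, 0.1420, 0.2175, 0.1928.
p̂_st = 0.2766·0.39 + 0.1711·0.33 + 0.1420·0.31 + 0.2175·0.20 + 0.1928·0.25 ≈ 0.30006... → 0.300.

0.300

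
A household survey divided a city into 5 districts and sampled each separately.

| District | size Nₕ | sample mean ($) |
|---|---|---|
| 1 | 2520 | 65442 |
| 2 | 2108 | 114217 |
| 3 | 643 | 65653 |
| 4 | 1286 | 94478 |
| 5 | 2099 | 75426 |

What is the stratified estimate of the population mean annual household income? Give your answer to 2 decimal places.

84070.71

N = 2520 + 2108 + 643 + 1286 + 2099 = 8656.
Overall mean = Σ (Nₕ/N)·x̄ₕ — weight by population share, not a simple average.
Σ Nₕx̄ₕ = 2520·65442 + 2108·114217 + 643·65653 + 1286·94478 + 2099·75426 = 164913840 + 240769436 + 42214879 + 121498708 + 158319174 = 727716037.
Divide by N: 727716037 / 8656 = 84070.7067... → 84070.71.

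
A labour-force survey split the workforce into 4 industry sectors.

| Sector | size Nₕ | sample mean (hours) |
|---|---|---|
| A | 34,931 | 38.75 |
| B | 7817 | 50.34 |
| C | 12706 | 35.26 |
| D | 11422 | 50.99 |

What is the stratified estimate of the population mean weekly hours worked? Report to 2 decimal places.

41.53

N = 66876; weights Wₕ = Nₕ/N = (0.5223, 0.1169, 0.1900, 0.1708).
x̄_st = Σ Wₕ·x̄ₕ = 0.5223·38.75 + 0.1169·50.34 + 0.1900·35.26 + 0.1708·50.99 ≈ 41.5322...
→ 41.53.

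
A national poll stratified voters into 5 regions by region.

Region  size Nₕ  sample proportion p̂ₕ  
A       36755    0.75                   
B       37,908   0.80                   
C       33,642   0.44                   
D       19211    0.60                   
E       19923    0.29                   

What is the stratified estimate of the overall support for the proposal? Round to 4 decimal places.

0.6104

N = 36755 + 37908 + 33642 + 19211 + 19923 = 147439.
Overall proportion = Σ (Nₕ/N)·p̂ₕ.
Σ Nₕp̂ₕ = 27566.25 + 30326.4 + 14802.48 + 11526.6 + 5777.67 = 89999.4.
89999.4 / 147439 = 0.610418... → 0.6104.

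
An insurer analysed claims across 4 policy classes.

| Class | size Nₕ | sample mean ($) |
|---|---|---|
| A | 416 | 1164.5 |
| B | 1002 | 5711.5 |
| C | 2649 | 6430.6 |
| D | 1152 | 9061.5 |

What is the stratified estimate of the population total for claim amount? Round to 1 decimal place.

Population total = Σ Nₕ·x̄ₕ (each stratum's size times its mean).
416·1164.5 + 1002·5711.5 + 2649·6430.6 + 1152·9061.5 = 484432 + 5722923 + 17034659.4 + 10438848 = 33680862.4.

33680862.4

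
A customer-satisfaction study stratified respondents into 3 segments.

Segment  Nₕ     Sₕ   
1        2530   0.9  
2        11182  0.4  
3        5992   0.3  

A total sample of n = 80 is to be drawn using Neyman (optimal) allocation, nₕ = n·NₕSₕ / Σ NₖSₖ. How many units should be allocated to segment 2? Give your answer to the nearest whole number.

Σ NₕSₕ = 2530·0.9 + 11182·0.4 + 5992·0.3 = 8547.4.
Share for 2: 4472.8/8547.4 = 0.52329.
n_2 = 80 × 0.52329 = 41.863... → 42.

42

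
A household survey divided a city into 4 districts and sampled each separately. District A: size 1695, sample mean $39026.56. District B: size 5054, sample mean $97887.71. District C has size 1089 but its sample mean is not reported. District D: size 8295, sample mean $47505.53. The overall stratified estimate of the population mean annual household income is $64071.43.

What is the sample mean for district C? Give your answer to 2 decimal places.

72297.06

Σ Nₕx̄ₕ = N·μ, so 1089·x̄_C = 16133·64071.43 − (1695·39026.56 + 5054·97887.71 + 8295·47505.53).
= 1033664380.19 − 954932876.89 = 78731503.3.
x̄_C = 78731503.3 / 1089 = 72297.0646... → 72297.06.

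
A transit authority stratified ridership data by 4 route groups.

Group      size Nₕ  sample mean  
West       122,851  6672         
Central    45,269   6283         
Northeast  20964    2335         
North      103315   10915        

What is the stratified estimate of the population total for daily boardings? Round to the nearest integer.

West: 122851·6672 = 819661872
Central: 45269·6283 = 284425127
Northeast: 20964·2335 = 48950940
North: 103315·10915 = 1127683225
τ̂ = Σ Nₕx̄ₕ = 2280721164.

2280721164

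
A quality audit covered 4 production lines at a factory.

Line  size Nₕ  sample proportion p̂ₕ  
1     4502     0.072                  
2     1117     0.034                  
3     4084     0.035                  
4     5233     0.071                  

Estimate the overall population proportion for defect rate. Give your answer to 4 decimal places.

N = 4502 + 1117 + 4084 + 5233 = 14936.
Overall proportion = Σ (Nₕ/N)·p̂ₕ.
Σ Nₕp̂ₕ = 324.144 + 37.978 + 142.94 + 371.543 = 876.605.
876.605 / 14936 = 0.058691... → 0.0587.

0.0587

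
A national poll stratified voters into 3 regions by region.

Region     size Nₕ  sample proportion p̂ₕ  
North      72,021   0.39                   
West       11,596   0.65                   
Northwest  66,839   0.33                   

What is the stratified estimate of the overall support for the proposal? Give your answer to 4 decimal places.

0.3834

Wₕ = Nₕ/N with N = 150456: 0.4787, 0.0771, 0.4442.
p̂_st = 0.4787·0.39 + 0.0771·0.65 + 0.4442·0.33 ≈ 0.383384... → 0.3834.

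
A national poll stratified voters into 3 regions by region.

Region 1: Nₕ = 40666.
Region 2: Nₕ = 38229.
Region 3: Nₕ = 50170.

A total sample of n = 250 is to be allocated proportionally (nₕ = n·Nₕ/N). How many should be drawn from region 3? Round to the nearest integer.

97

N = 40666 + 38229 + 50170 = 129065.
n_3 = 250·50170/129065 = 97.180... → 97.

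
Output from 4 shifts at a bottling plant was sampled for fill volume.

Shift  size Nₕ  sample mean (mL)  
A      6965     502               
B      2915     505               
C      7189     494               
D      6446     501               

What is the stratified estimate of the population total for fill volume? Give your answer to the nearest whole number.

Estimate total by summing Nₕ·x̄ₕ over strata.
6965·502 + 2915·505 + 7189·494 + 6446·501 = 3496430 + 1472075 + 3551366 + 3229446 = 11749317.

11749317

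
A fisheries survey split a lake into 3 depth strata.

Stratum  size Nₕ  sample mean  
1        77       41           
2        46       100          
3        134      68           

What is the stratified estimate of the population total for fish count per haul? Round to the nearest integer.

1: 77·41 = 3157
2: 46·100 = 4600
3: 134·68 = 9112
τ̂ = Σ Nₕx̄ₕ = 16869.

16869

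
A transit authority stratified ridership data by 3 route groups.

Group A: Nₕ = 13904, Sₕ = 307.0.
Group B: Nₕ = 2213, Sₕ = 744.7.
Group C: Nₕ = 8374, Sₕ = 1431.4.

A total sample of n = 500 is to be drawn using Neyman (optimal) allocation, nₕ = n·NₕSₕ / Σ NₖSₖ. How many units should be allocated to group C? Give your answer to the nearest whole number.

Σ NₕSₕ = 13904·307.0 + 2213·744.7 + 8374·1431.4 = 17903092.7.
Share for C: 11986543.6/17903092.7 = 0.66952.
n_C = 500 × 0.66952 = 334.762... → 335.

335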